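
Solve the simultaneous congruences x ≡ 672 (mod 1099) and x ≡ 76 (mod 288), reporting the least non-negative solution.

Write x = 672 + 1099·k. Then 1099·k ≡ 76 − 672 ≡ 268 (mod 288).
Need 1099⁻¹ mod 288. Extended Euclid on (288, 235):
288 = 1*235 + 53
235 = 4*53 + 23
53 = 2*23 + 7
23 = 3*7 + 2
7 = 3*2 + 1
2 = 2*1 + 0
Back-substitute:
1 = 7 − 3·2
1 = −3·23 + 10·7
1 = 10·53 − 23·23
1 = −23·235 + 102·53
1 = 102·288 − 125·235
1099⁻¹ ≡ 163 (mod 288), so k ≡ 163·268 ≡ 196 (mod 288).
x = 672 + 1099·196 = 216076.

216076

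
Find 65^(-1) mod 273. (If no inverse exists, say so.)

no inverse exists

Compute gcd(65, 273):
273 = 4*65 + 13
65 = 5*13 + 0
gcd(65, 273) = 13 ≠ 1, so 65 has no multiplicative inverse modulo 273.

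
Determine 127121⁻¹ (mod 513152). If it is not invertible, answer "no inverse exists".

Extended Euclidean algorithm:
513152 = 4·127121 + 4668
127121 = 27·4668 + 1085
4668 = 4·1085 + 328
1085 = 3·328 + 101
328 = 3·101 + 25
101 = 4·25 + 1
25 = 25·1 + 0
Since gcd(127121, 513152) = 1, back-substitute to write 1 as a combination:
1 = 101 − 4·25
1 = −4·328 + 13·101
1 = 13·1085 − 43·328
1 = −43·4668 + 185·1085
1 = 185·127121 − 5038·4668
1 = −5038·513152 + 20337·127121
So 127121·20337 ≡ 1 (mod 513152).

20337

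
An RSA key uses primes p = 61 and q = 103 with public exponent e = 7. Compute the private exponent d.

2623

φ(n) = (p−1)(q−1) = 60·102 = 6120.
Need d with 7·d ≡ 1 (mod 6120). Apply the extended Euclidean algorithm:
6120 = 874·7 + 2
7 = 3·2 + 1
2 = 2·1 + 0
Back-substitute:
1 = 7 − 3·2
1 = −3·6120 + 2623·7
So 7·2623 ≡ 1 (mod 6120), hence d = 2623.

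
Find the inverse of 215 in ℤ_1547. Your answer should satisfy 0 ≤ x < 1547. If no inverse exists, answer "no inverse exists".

gcd(1547, 215) by repeated division:
1547 = 7*215 + 42
215 = 5*42 + 5
42 = 8*5 + 2
5 = 2*2 + 1
2 = 2*1 + 0
Since gcd(215, 1547) = 1, back-substitute to write 1 as a combination:
1 = 5 − 2·2
1 = −2·42 + 17·5
1 = 17·215 − 87·42
1 = −87·1547 + 626·215
So 215·626 ≡ 1 (mod 1547).

626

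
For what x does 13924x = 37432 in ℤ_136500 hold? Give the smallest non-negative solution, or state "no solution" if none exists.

5218

First find gcd(13924, 136500):
136500 = 9·13924 + 11184
13924 = 1·11184 + 2740
11184 = 4·2740 + 224
2740 = 12·224 + 52
224 = 4·52 + 16
52 = 3·16 + 4
16 = 4·4 + 0
gcd = 4 and 4 | 37432, so solutions exist. Divide through by 4: 3481x ≡ 9358 (mod 34125).
Now find 3481⁻¹ mod 34125:
34125 = 9·3481 + 2796
3481 = 1·2796 + 685
2796 = 4·685 + 56
685 = 12·56 + 13
56 = 4·13 + 4
13 = 3·4 + 1
4 = 4·1 + 0
Back-substitute:
1 = 13 − 3·4
1 = −3·56 + 13·13
1 = 13·685 − 159·56
1 = −159·2796 + 649·685
1 = 649·3481 − 808·2796
1 = −808·34125 + 7921·3481
So 3481⁻¹ ≡ 7921 (mod 34125).
Then x ≡ 7921·9358 ≡ 5218 (mod 34125); the smallest non-negative solution is x = 5218.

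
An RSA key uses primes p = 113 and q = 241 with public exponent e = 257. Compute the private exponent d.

17153

φ(n) = (p−1)(q−1) = 112·240 = 26880.
Need d with 257·d ≡ 1 (mod 26880). Apply the extended Euclidean algorithm:
26880 = 104·257 + 152
257 = 1·152 + 105
152 = 1·105 + 47
105 = 2·47 + 11
47 = 4·11 + 3
11 = 3·3 + 2
3 = 1·2 + 1
2 = 2·1 + 0
Back-substitute:
1 = 3 − 2
1 = −11 + 4·3
1 = 4·47 − 17·11
1 = −17·105 + 38·47
1 = 38·152 − 55·105
1 = −55·257 + 93·152
1 = 93·26880 − 9727·257
So 257·(-9727) ≡ 1 (mod 26880), hence d ≡ -9727 ≡ 17153 (mod 26880).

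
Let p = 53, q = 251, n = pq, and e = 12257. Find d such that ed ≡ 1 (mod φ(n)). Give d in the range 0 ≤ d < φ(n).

10393

φ(n) = (p−1)(q−1) = 52·250 = 13000.
Need d with 12257·d ≡ 1 (mod 13000). Apply the extended Euclidean algorithm:
13000 = 1*12257 + 743
12257 = 16*743 + 369
743 = 2*369 + 5
369 = 73*5 + 4
5 = 1*4 + 1
4 = 4*1 + 0
Back-substitute:
1 = 5 − 4
1 = −369 + 74·5
1 = 74·743 − 149·369
1 = −149·12257 + 2458·743
1 = 2458·13000 − 2607·12257
So 12257·(-2607) ≡ 1 (mod 13000), hence d ≡ -2607 ≡ 10393 (mod 13000).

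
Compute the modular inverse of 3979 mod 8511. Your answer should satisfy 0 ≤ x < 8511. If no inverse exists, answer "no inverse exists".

6541

Apply the Euclidean algorithm to 8511 and 3979:
8511 = 2×3979 + 553
3979 = 7×553 + 108
553 = 5×108 + 13
108 = 8×13 + 4
13 = 3×4 + 1
4 = 4×1 + 0
gcd = 1, so the inverse exists. Back-substitute:
1 = 13 − 3·4
1 = −3·108 + 25·13
1 = 25·553 − 128·108
1 = −128·3979 + 921·553
1 = 921·8511 − 1970·3979
Hence 3979⁻¹ ≡ -1970 ≡ 6541 (mod 8511).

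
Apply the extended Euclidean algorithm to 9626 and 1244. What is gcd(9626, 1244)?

2

Repeated division:
9626 = 7*1244 + 918
1244 = 1*918 + 326
918 = 2*326 + 266
326 = 1*266 + 60
266 = 4*60 + 26
60 = 2*26 + 8
26 = 3*8 + 2
8 = 4*2 + 0
gcd(9626, 1244) = 2.
Express as a combination:
2 = 26 − 3·8
2 = −3·60 + 7·26
2 = 7·266 − 31·60
2 = −31·326 + 38·266
2 = 38·918 − 107·326
2 = −107·1244 + 145·918
2 = 145·9626 − 1122·1244
So 2 = (145)·9626 + (-1122)·1244.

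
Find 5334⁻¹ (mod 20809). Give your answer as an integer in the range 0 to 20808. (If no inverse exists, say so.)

15281

Run Euclid on (20809, 5334):
20809 = 3×5334 + 4807
5334 = 1×4807 + 527
4807 = 9×527 + 64
527 = 8×64 + 15
64 = 4×15 + 4
15 = 3×4 + 3
4 = 1×3 + 1
3 = 3×1 + 0
gcd = 1, so the inverse exists. Back-substitute:
1 = 4 − 3
1 = −15 + 4·4
1 = 4·64 − 17·15
1 = −17·527 + 140·64
1 = 140·4807 − 1277·527
1 = −1277·5334 + 1417·4807
1 = 1417·20809 − 5528·5334
So 5334·(-5528) ≡ 1 (mod 20809), and -5528 ≡ 15281 (mod 20809).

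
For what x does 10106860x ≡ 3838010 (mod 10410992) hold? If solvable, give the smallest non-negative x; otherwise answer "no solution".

gcd(10106860, 10410992):
10410992 = 1·10106860 + 304132
10106860 = 33·304132 + 70504
304132 = 4·70504 + 22116
70504 = 3·22116 + 4156
22116 = 5·4156 + 1336
4156 = 3·1336 + 148
1336 = 9·148 + 4
148 = 37·4 + 0
gcd = 4, but 4 ∤ 3838010, so the congruence has no solution.

no solution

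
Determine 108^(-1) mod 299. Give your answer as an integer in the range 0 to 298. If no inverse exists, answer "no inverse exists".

Run Euclid on (299, 108):
299 = 2·108 + 83
108 = 1·83 + 25
83 = 3·25 + 8
25 = 3·8 + 1
8 = 8·1 + 0
The gcd is 1. Working backward:
1 = 25 − 3·8
1 = −3·83 + 10·25
1 = 10·108 − 13·83
1 = −13·299 + 36·108
So 108·36 ≡ 1 (mod 299).

36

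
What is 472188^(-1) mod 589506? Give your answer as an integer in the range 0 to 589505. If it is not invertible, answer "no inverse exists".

no inverse exists

Euclidean algorithm on 589506, 472188:
589506 = 1*472188 + 117318
472188 = 4*117318 + 2916
117318 = 40*2916 + 678
2916 = 4*678 + 204
678 = 3*204 + 66
204 = 3*66 + 6
66 = 11*6 + 0
The gcd is 6, not 1, hence no inverse exists.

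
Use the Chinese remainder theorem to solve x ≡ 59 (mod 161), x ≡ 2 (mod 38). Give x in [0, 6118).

3118

Write x = 59 + 161·k. Then 161·k ≡ 2 − 59 ≡ 19 (mod 38).
Need 161⁻¹ mod 38. Extended Euclid on (38, 9):
38 = 4*9 + 2
9 = 4*2 + 1
2 = 2*1 + 0
Back-substitute:
1 = 9 − 4·2
1 = −4·38 + 17·9
161⁻¹ ≡ 17 (mod 38), so k ≡ 17·19 ≡ 19 (mod 38).
x = 59 + 161·19 = 3118.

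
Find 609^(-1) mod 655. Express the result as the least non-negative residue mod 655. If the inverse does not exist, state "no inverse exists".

299

Apply the Euclidean algorithm to 655 and 609:
655 = 1·609 + 46
609 = 13·46 + 11
46 = 4·11 + 2
11 = 5·2 + 1
2 = 2·1 + 0
The gcd is 1. Working backward:
1 = 11 − 5·2
1 = −5·46 + 21·11
1 = 21·609 − 278·46
1 = −278·655 + 299·609
So 609·299 ≡ 1 (mod 655).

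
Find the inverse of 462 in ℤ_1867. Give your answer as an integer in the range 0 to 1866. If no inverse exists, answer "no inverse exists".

1572

gcd(1867, 462) by repeated division:
1867 = 4×462 + 19
462 = 24×19 + 6
19 = 3×6 + 1
6 = 6×1 + 0
Since gcd(462, 1867) = 1, back-substitute to write 1 as a combination:
1 = 19 − 3·6
1 = −3·462 + 73·19
1 = 73·1867 − 295·462
Hence 462⁻¹ ≡ -295 ≡ 1572 (mod 1867).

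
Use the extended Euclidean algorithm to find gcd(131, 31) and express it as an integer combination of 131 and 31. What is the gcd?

1

Apply Euclid's algorithm to 131 and 31:
131 = 4×31 + 7
31 = 4×7 + 3
7 = 2×3 + 1
3 = 3×1 + 0
gcd(131, 31) = 1.
Working backward:
1 = 7 − 2·3
1 = −2·31 + 9·7
1 = 9·131 − 38·31
So 1 = (9)·131 + (-38)·31.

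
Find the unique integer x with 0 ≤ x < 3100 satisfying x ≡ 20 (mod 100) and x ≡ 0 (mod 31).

Write x = 20 + 100·k. Then 100·k ≡ 0 − 20 ≡ 11 (mod 31).
Need 100⁻¹ mod 31. Extended Euclid on (31, 7):
31 = 4·7 + 3
7 = 2·3 + 1
3 = 3·1 + 0
Back-substitute:
1 = 7 − 2·3
1 = −2·31 + 9·7
100⁻¹ ≡ 9 (mod 31), so k ≡ 9·11 ≡ 6 (mod 31).
x = 20 + 100·6 = 620.

620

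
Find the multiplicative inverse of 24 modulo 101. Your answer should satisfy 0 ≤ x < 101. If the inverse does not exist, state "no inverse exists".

80

gcd(101, 24) by repeated division:
101 = 4×24 + 5
24 = 4×5 + 4
5 = 1×4 + 1
4 = 4×1 + 0
Since gcd(24, 101) = 1, back-substitute to write 1 as a combination:
1 = 5 − 4
1 = −24 + 5·5
1 = 5·101 − 21·24
Hence 24⁻¹ ≡ -21 ≡ 80 (mod 101).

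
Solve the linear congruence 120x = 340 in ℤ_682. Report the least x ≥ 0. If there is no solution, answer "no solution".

First find gcd(120, 682):
682 = 5*120 + 82
120 = 1*82 + 38
82 = 2*38 + 6
38 = 6*6 + 2
6 = 3*2 + 0
gcd = 2 and 2 | 340, so solutions exist. Divide through by 2: 60x ≡ 170 (mod 341).
Now find 60⁻¹ mod 341:
341 = 5*60 + 41
60 = 1*41 + 19
41 = 2*19 + 3
19 = 6*3 + 1
3 = 3*1 + 0
Back-substitute:
1 = 19 − 6·3
1 = −6·41 + 13·19
1 = 13·60 − 19·41
1 = −19·341 + 108·60
So 60⁻¹ ≡ 108 (mod 341).
Then x ≡ 108·170 ≡ 287 (mod 341); the smallest non-negative solution is x = 287.

287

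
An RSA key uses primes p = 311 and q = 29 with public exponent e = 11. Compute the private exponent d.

7891

φ(n) = (p−1)(q−1) = 310·28 = 8680.
Need d with 11·d ≡ 1 (mod 8680). Apply the extended Euclidean algorithm:
8680 = 789·11 + 1
11 = 11·1 + 0
Back-substitute:
1 = 8680 − 789·11
So 11·(-789) ≡ 1 (mod 8680), hence d ≡ -789 ≡ 7891 (mod 8680).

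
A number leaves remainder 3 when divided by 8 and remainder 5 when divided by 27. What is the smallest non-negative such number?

59

Write x = 3 + 8·k. Then 8·k ≡ 5 − 3 ≡ 2 (mod 27).
Need 8⁻¹ mod 27. Extended Euclid on (27, 8):
27 = 3·8 + 3
8 = 2·3 + 2
3 = 1·2 + 1
2 = 2·1 + 0
Back-substitute:
1 = 3 − 2
1 = −8 + 3·3
1 = 3·27 − 10·8
8⁻¹ ≡ 17 (mod 27), so k ≡ 17·2 ≡ 7 (mod 27).
x = 3 + 8·7 = 59.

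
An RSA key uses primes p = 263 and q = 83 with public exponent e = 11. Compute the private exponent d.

φ(n) = (p−1)(q−1) = 262·82 = 21484.
Need d with 11·d ≡ 1 (mod 21484). Apply the extended Euclidean algorithm:
21484 = 1953·11 + 1
11 = 11·1 + 0
Back-substitute:
1 = 21484 − 1953·11
So 11·(-1953) ≡ 1 (mod 21484), hence d ≡ -1953 ≡ 19531 (mod 21484).

19531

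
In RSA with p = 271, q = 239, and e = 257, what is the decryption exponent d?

19253

φ(n) = (p−1)(q−1) = 270·238 = 64260.
Need d with 257·d ≡ 1 (mod 64260). Apply the extended Euclidean algorithm:
64260 = 250*257 + 10
257 = 25*10 + 7
10 = 1*7 + 3
7 = 2*3 + 1
3 = 3*1 + 0
Back-substitute:
1 = 7 − 2·3
1 = −2·10 + 3·7
1 = 3·257 − 77·10
1 = −77·64260 + 19253·257
So 257·19253 ≡ 1 (mod 64260), hence d = 19253.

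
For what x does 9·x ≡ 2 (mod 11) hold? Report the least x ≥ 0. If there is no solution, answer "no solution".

10

First find gcd(9, 11):
11 = 1·9 + 2
9 = 4·2 + 1
2 = 2·1 + 0
gcd = 1, so a unique solution mod 11 exists.
Back-substitute for the Bézout coefficients:
1 = 9 − 4·2
1 = −4·11 + 5·9
So 9·(5) ≡ 1 (mod 11), giving 9⁻¹ ≡ 5.
x ≡ 9⁻¹·2 ≡ 5·2 ≡ 10 (mod 11).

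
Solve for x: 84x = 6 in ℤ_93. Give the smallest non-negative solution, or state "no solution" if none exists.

First find gcd(84, 93):
93 = 1×84 + 9
84 = 9×9 + 3
9 = 3×3 + 0
gcd = 3 and 3 | 6, so solutions exist. Divide through by 3: 28x ≡ 2 (mod 31).
Now find 28⁻¹ mod 31:
31 = 1×28 + 3
28 = 9×3 + 1
3 = 3×1 + 0
Back-substitute:
1 = 28 − 9·3
1 = −9·31 + 10·28
So 28⁻¹ ≡ 10 (mod 31).
Then x ≡ 10·2 ≡ 20 (mod 31); the smallest non-negative solution is x = 20.

20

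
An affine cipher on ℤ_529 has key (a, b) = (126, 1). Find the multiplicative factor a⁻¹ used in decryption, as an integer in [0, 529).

Extended Euclidean algorithm:
529 = 4*126 + 25
126 = 5*25 + 1
25 = 25*1 + 0
gcd = 1, so the inverse exists. Back-substitute:
1 = 126 − 5·25
1 = −5·529 + 21·126
So 126·21 ≡ 1 (mod 529).

21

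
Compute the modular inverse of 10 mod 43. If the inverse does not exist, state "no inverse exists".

13

gcd(43, 10) by repeated division:
43 = 4·10 + 3
10 = 3·3 + 1
3 = 3·1 + 0
Since gcd(10, 43) = 1, back-substitute to write 1 as a combination:
1 = 10 − 3·3
1 = −3·43 + 13·10
So 10·13 ≡ 1 (mod 43).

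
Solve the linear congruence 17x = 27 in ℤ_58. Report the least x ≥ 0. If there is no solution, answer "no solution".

5

First find gcd(17, 58):
58 = 3*17 + 7
17 = 2*7 + 3
7 = 2*3 + 1
3 = 3*1 + 0
gcd = 1, so a unique solution mod 58 exists.
Back-substitute for the Bézout coefficients:
1 = 7 − 2·3
1 = −2·17 + 5·7
1 = 5·58 − 17·17
So 17·(-17) ≡ 1 (mod 58), giving 17⁻¹ ≡ 41.
x ≡ 17⁻¹·27 ≡ 41·27 ≡ 5 (mod 58).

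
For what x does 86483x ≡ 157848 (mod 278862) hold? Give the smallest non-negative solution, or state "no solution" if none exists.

First find gcd(86483, 278862):
278862 = 3·86483 + 19413
86483 = 4·19413 + 8831
19413 = 2·8831 + 1751
8831 = 5·1751 + 76
1751 = 23·76 + 3
76 = 25·3 + 1
3 = 3·1 + 0
gcd = 1, so a unique solution mod 278862 exists.
Back-substitute for the Bézout coefficients:
1 = 76 − 25·3
1 = −25·1751 + 576·76
1 = 576·8831 − 2905·1751
1 = −2905·19413 + 6386·8831
1 = 6386·86483 − 28449·19413
1 = −28449·278862 + 91733·86483
So 86483·(91733) ≡ 1 (mod 278862), giving 86483⁻¹ ≡ 91733.
x ≡ 86483⁻¹·157848 ≡ 91733·157848 ≡ 240096 (mod 278862).

240096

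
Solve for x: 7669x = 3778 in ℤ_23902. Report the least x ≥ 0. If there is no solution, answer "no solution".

7652

First find gcd(7669, 23902):
23902 = 3*7669 + 895
7669 = 8*895 + 509
895 = 1*509 + 386
509 = 1*386 + 123
386 = 3*123 + 17
123 = 7*17 + 4
17 = 4*4 + 1
4 = 4*1 + 0
gcd = 1, so a unique solution mod 23902 exists.
Back-substitute for the Bézout coefficients:
1 = 17 − 4·4
1 = −4·123 + 29·17
1 = 29·386 − 91·123
1 = −91·509 + 120·386
1 = 120·895 − 211·509
1 = −211·7669 + 1808·895
1 = 1808·23902 − 5635·7669
So 7669·(-5635) ≡ 1 (mod 23902), giving 7669⁻¹ ≡ 18267.
x ≡ 7669⁻¹·3778 ≡ 18267·3778 ≡ 7652 (mod 23902).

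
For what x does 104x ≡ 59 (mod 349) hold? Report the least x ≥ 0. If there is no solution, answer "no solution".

First find gcd(104, 349):
349 = 3*104 + 37
104 = 2*37 + 30
37 = 1*30 + 7
30 = 4*7 + 2
7 = 3*2 + 1
2 = 2*1 + 0
gcd = 1, so a unique solution mod 349 exists.
Back-substitute for the Bézout coefficients:
1 = 7 − 3·2
1 = −3·30 + 13·7
1 = 13·37 − 16·30
1 = −16·104 + 45·37
1 = 45·349 − 151·104
So 104·(-151) ≡ 1 (mod 349), giving 104⁻¹ ≡ 198.
x ≡ 104⁻¹·59 ≡ 198·59 ≡ 165 (mod 349).

165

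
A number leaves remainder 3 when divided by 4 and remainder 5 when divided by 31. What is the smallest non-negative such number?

67

Write x = 3 + 4·k. Then 4·k ≡ 5 − 3 ≡ 2 (mod 31).
Need 4⁻¹ mod 31. Extended Euclid on (31, 4):
31 = 7×4 + 3
4 = 1×3 + 1
3 = 3×1 + 0
Back-substitute:
1 = 4 − 3
1 = −31 + 8·4
4⁻¹ ≡ 8 (mod 31), so k ≡ 8·2 ≡ 16 (mod 31).
x = 3 + 4·16 = 67.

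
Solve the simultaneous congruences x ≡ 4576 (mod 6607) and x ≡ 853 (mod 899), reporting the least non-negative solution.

Write x = 4576 + 6607·k. Then 6607·k ≡ 853 − 4576 ≡ 772 (mod 899).
Need 6607⁻¹ mod 899. Extended Euclid on (899, 314):
899 = 2×314 + 271
314 = 1×271 + 43
271 = 6×43 + 13
43 = 3×13 + 4
13 = 3×4 + 1
4 = 4×1 + 0
Back-substitute:
1 = 13 − 3·4
1 = −3·43 + 10·13
1 = 10·271 − 63·43
1 = −63·314 + 73·271
1 = 73·899 − 209·314
6607⁻¹ ≡ 690 (mod 899), so k ≡ 690·772 ≡ 472 (mod 899).
x = 4576 + 6607·472 = 3123080.

3123080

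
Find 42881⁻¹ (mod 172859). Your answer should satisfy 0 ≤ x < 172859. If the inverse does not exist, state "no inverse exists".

147092

Extended Euclidean algorithm:
172859 = 4·42881 + 1335
42881 = 32·1335 + 161
1335 = 8·161 + 47
161 = 3·47 + 20
47 = 2·20 + 7
20 = 2·7 + 6
7 = 1·6 + 1
6 = 6·1 + 0
The gcd is 1. Working backward:
1 = 7 − 6
1 = −20 + 3·7
1 = 3·47 − 7·20
1 = −7·161 + 24·47
1 = 24·1335 − 199·161
1 = −199·42881 + 6392·1335
1 = 6392·172859 − 25767·42881
Hence 42881⁻¹ ≡ -25767 ≡ 147092 (mod 172859).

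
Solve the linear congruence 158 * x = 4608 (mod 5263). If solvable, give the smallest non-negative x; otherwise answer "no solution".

First find gcd(158, 5263):
5263 = 33×158 + 49
158 = 3×49 + 11
49 = 4×11 + 5
11 = 2×5 + 1
5 = 5×1 + 0
gcd = 1, so a unique solution mod 5263 exists.
Back-substitute for the Bézout coefficients:
1 = 11 − 2·5
1 = −2·49 + 9·11
1 = 9·158 − 29·49
1 = −29·5263 + 966·158
So 158·(966) ≡ 1 (mod 5263), giving 158⁻¹ ≡ 966.
x ≡ 158⁻¹·4608 ≡ 966·4608 ≡ 4093 (mod 5263).

4093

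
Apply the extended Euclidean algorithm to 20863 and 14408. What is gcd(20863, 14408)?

1

Repeated division:
20863 = 1*14408 + 6455
14408 = 2*6455 + 1498
6455 = 4*1498 + 463
1498 = 3*463 + 109
463 = 4*109 + 27
109 = 4*27 + 1
27 = 27*1 + 0
gcd(20863, 14408) = 1.
Back-substituting:
1 = 109 − 4·27
1 = −4·463 + 17·109
1 = 17·1498 − 55·463
1 = −55·6455 + 237·1498
1 = 237·14408 − 529·6455
1 = −529·20863 + 766·14408
So 1 = (-529)·20863 + (766)·14408.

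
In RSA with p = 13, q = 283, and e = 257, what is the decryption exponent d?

φ(n) = (p−1)(q−1) = 12·282 = 3384.
Need d with 257·d ≡ 1 (mod 3384). Apply the extended Euclidean algorithm:
3384 = 13×257 + 43
257 = 5×43 + 42
43 = 1×42 + 1
42 = 42×1 + 0
Back-substitute:
1 = 43 − 42
1 = −257 + 6·43
1 = 6·3384 − 79·257
So 257·(-79) ≡ 1 (mod 3384), hence d ≡ -79 ≡ 3305 (mod 3384).

3305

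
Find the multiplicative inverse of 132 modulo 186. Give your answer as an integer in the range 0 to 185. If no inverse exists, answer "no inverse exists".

no inverse exists

Euclidean algorithm on 186, 132:
186 = 1×132 + 54
132 = 2×54 + 24
54 = 2×24 + 6
24 = 4×6 + 0
gcd(132, 186) = 6 ≠ 1, so 132 has no multiplicative inverse modulo 186.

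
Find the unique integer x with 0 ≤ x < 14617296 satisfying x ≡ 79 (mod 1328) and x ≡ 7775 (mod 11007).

Write x = 79 + 1328·k. Then 1328·k ≡ 7775 − 79 ≡ 7696 (mod 11007).
Need 1328⁻¹ mod 11007. Extended Euclid on (11007, 1328):
11007 = 8*1328 + 383
1328 = 3*383 + 179
383 = 2*179 + 25
179 = 7*25 + 4
25 = 6*4 + 1
4 = 4*1 + 0
Back-substitute:
1 = 25 − 6·4
1 = −6·179 + 43·25
1 = 43·383 − 92·179
1 = −92·1328 + 319·383
1 = 319·11007 − 2644·1328
1328⁻¹ ≡ 8363 (mod 11007), so k ≡ 8363·7696 ≡ 3719 (mod 11007).
x = 79 + 1328·3719 = 4938911.

4938911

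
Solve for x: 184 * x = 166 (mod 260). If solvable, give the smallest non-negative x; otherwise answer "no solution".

gcd(184, 260):
260 = 1·184 + 76
184 = 2·76 + 32
76 = 2·32 + 12
32 = 2·12 + 8
12 = 1·8 + 4
8 = 2·4 + 0
gcd = 4, but 4 ∤ 166, so the congruence has no solution.

no solution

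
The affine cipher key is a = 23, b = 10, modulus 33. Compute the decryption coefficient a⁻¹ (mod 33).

23

Extended Euclidean algorithm:
33 = 1*23 + 10
23 = 2*10 + 3
10 = 3*3 + 1
3 = 3*1 + 0
Since gcd(23, 33) = 1, back-substitute to write 1 as a combination:
1 = 10 − 3·3
1 = −3·23 + 7·10
1 = 7·33 − 10·23
So 23·(-10) ≡ 1 (mod 33), and -10 ≡ 23 (mod 33).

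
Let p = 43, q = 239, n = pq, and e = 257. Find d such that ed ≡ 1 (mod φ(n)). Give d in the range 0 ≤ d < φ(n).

9257

φ(n) = (p−1)(q−1) = 42·238 = 9996.
Need d with 257·d ≡ 1 (mod 9996). Apply the extended Euclidean algorithm:
9996 = 38·257 + 230
257 = 1·230 + 27
230 = 8·27 + 14
27 = 1·14 + 13
14 = 1·13 + 1
13 = 13·1 + 0
Back-substitute:
1 = 14 − 13
1 = −27 + 2·14
1 = 2·230 − 17·27
1 = −17·257 + 19·230
1 = 19·9996 − 739·257
So 257·(-739) ≡ 1 (mod 9996), hence d ≡ -739 ≡ 9257 (mod 9996).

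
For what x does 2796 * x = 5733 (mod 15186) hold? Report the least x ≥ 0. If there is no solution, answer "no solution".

gcd(2796, 15186):
15186 = 5×2796 + 1206
2796 = 2×1206 + 384
1206 = 3×384 + 54
384 = 7×54 + 6
54 = 9×6 + 0
gcd = 6, but 6 ∤ 5733, so the congruence has no solution.

no solution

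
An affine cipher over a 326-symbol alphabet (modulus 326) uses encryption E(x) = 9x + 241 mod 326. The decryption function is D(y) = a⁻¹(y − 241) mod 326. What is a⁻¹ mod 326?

145

gcd(326, 9) by repeated division:
326 = 36·9 + 2
9 = 4·2 + 1
2 = 2·1 + 0
Since gcd(9, 326) = 1, back-substitute to write 1 as a combination:
1 = 9 − 4·2
1 = −4·326 + 145·9
So 9·145 ≡ 1 (mod 326).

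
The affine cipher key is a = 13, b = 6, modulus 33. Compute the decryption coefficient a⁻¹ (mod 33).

28

gcd(33, 13) by repeated division:
33 = 2×13 + 7
13 = 1×7 + 6
7 = 1×6 + 1
6 = 6×1 + 0
gcd = 1, so the inverse exists. Back-substitute:
1 = 7 − 6
1 = −13 + 2·7
1 = 2·33 − 5·13
So 13·(-5) ≡ 1 (mod 33), and -5 ≡ 28 (mod 33).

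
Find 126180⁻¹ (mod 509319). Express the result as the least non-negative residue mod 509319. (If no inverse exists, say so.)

Euclidean algorithm on 509319, 126180:
509319 = 4·126180 + 4599
126180 = 27·4599 + 2007
4599 = 2·2007 + 585
2007 = 3·585 + 252
585 = 2·252 + 81
252 = 3·81 + 9
81 = 9·9 + 0
gcd(126180, 509319) = 9 ≠ 1, so 126180 has no multiplicative inverse modulo 509319.

no inverse exists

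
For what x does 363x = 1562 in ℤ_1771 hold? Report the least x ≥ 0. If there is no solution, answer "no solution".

97

First find gcd(363, 1771):
1771 = 4*363 + 319
363 = 1*319 + 44
319 = 7*44 + 11
44 = 4*11 + 0
gcd = 11 and 11 | 1562, so solutions exist. Divide through by 11: 33x ≡ 142 (mod 161).
Now find 33⁻¹ mod 161:
161 = 4*33 + 29
33 = 1*29 + 4
29 = 7*4 + 1
4 = 4*1 + 0
Back-substitute:
1 = 29 − 7·4
1 = −7·33 + 8·29
1 = 8·161 − 39·33
So 33·(-39) ≡ 1 (mod 161), i.e. 33⁻¹ ≡ 122.
Then x ≡ 122·142 ≡ 97 (mod 161); the smallest non-negative solution is x = 97.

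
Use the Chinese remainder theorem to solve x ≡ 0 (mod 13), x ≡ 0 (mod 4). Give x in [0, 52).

0

Write x = 0 + 13·k. Then 13·k ≡ 0 − 0 ≡ 0 (mod 4).
Need 13⁻¹ mod 4. Extended Euclid on (4, 1):
4 = 4·1 + 0
13⁻¹ ≡ 1 (mod 4), so k ≡ 1·0 ≡ 0 (mod 4).
x = 0 + 13·0 = 0.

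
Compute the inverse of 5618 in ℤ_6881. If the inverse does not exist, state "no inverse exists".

4097

Apply the Euclidean algorithm to 6881 and 5618:
6881 = 1*5618 + 1263
5618 = 4*1263 + 566
1263 = 2*566 + 131
566 = 4*131 + 42
131 = 3*42 + 5
42 = 8*5 + 2
5 = 2*2 + 1
2 = 2*1 + 0
Since gcd(5618, 6881) = 1, back-substitute to write 1 as a combination:
1 = 5 − 2·2
1 = −2·42 + 17·5
1 = 17·131 − 53·42
1 = −53·566 + 229·131
1 = 229·1263 − 511·566
1 = −511·5618 + 2273·1263
1 = 2273·6881 − 2784·5618
Hence 5618⁻¹ ≡ -2784 ≡ 4097 (mod 6881).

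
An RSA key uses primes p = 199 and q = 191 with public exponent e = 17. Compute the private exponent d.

2213

φ(n) = (p−1)(q−1) = 198·190 = 37620.
Need d with 17·d ≡ 1 (mod 37620). Apply the extended Euclidean algorithm:
37620 = 2212·17 + 16
17 = 1·16 + 1
16 = 16·1 + 0
Back-substitute:
1 = 17 − 16
1 = −37620 + 2213·17
So 17·2213 ≡ 1 (mod 37620), hence d = 2213.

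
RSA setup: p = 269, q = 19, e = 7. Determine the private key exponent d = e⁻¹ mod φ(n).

4135

φ(n) = (p−1)(q−1) = 268·18 = 4824.
Need d with 7·d ≡ 1 (mod 4824). Apply the extended Euclidean algorithm:
4824 = 689*7 + 1
7 = 7*1 + 0
Back-substitute:
1 = 4824 − 689·7
So 7·(-689) ≡ 1 (mod 4824), hence d ≡ -689 ≡ 4135 (mod 4824).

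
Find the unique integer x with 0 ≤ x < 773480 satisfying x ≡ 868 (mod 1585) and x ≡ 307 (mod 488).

696683

Write x = 868 + 1585·k. Then 1585·k ≡ 307 − 868 ≡ 415 (mod 488).
Need 1585⁻¹ mod 488. Extended Euclid on (488, 121):
488 = 4·121 + 4
121 = 30·4 + 1
4 = 4·1 + 0
Back-substitute:
1 = 121 − 30·4
1 = −30·488 + 121·121
1585⁻¹ ≡ 121 (mod 488), so k ≡ 121·415 ≡ 439 (mod 488).
x = 868 + 1585·439 = 696683.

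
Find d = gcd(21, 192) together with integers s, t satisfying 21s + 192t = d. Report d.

Apply Euclid's algorithm to 192 and 21:
192 = 9×21 + 3
21 = 7×3 + 0
gcd(21, 192) = 3.
Working backward:
3 = 192 − 9·21
So 3 = (1)·192 + (-9)·21.

3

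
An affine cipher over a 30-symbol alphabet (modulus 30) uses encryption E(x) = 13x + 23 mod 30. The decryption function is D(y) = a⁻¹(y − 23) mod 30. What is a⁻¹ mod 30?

7

Run Euclid on (30, 13):
30 = 2×13 + 4
13 = 3×4 + 1
4 = 4×1 + 0
The gcd is 1. Working backward:
1 = 13 − 3·4
1 = −3·30 + 7·13
So 13·7 ≡ 1 (mod 30).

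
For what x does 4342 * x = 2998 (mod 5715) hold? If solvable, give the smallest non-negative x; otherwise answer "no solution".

First find gcd(4342, 5715):
5715 = 1×4342 + 1373
4342 = 3×1373 + 223
1373 = 6×223 + 35
223 = 6×35 + 13
35 = 2×13 + 9
13 = 1×9 + 4
9 = 2×4 + 1
4 = 4×1 + 0
gcd = 1, so a unique solution mod 5715 exists.
Back-substitute for the Bézout coefficients:
1 = 9 − 2·4
1 = −2·13 + 3·9
1 = 3·35 − 8·13
1 = −8·223 + 51·35
1 = 51·1373 − 314·223
1 = −314·4342 + 993·1373
1 = 993·5715 − 1307·4342
So 4342·(-1307) ≡ 1 (mod 5715), giving 4342⁻¹ ≡ 4408.
x ≡ 4342⁻¹·2998 ≡ 4408·2998 ≡ 2104 (mod 5715).

2104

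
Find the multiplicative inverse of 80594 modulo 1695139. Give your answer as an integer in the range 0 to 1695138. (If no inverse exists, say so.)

Run Euclid on (1695139, 80594):
1695139 = 21·80594 + 2665
80594 = 30·2665 + 644
2665 = 4·644 + 89
644 = 7·89 + 21
89 = 4·21 + 5
21 = 4·5 + 1
5 = 5·1 + 0
gcd = 1, so the inverse exists. Back-substitute:
1 = 21 − 4·5
1 = −4·89 + 17·21
1 = 17·644 − 123·89
1 = −123·2665 + 509·644
1 = 509·80594 − 15393·2665
1 = −15393·1695139 + 323762·80594
So 80594·323762 ≡ 1 (mod 1695139).

323762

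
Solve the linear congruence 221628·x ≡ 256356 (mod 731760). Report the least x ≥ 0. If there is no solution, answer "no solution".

18207

First find gcd(221628, 731760):
731760 = 3·221628 + 66876
221628 = 3·66876 + 21000
66876 = 3·21000 + 3876
21000 = 5·3876 + 1620
3876 = 2·1620 + 636
1620 = 2·636 + 348
636 = 1·348 + 288
348 = 1·288 + 60
288 = 4·60 + 48
60 = 1·48 + 12
48 = 4·12 + 0
gcd = 12 and 12 | 256356, so solutions exist. Divide through by 12: 18469x ≡ 21363 (mod 60980).
Now find 18469⁻¹ mod 60980:
60980 = 3*18469 + 5573
18469 = 3*5573 + 1750
5573 = 3*1750 + 323
1750 = 5*323 + 135
323 = 2*135 + 53
135 = 2*53 + 29
53 = 1*29 + 24
29 = 1*24 + 5
24 = 4*5 + 4
5 = 1*4 + 1
4 = 4*1 + 0
Back-substitute:
1 = 5 − 4
1 = −24 + 5·5
1 = 5·29 − 6·24
1 = −6·53 + 11·29
1 = 11·135 − 28·53
1 = −28·323 + 67·135
1 = 67·1750 − 363·323
1 = −363·5573 + 1156·1750
1 = 1156·18469 − 3831·5573
1 = −3831·60980 + 12649·18469
So 18469⁻¹ ≡ 12649 (mod 60980).
Then x ≡ 12649·21363 ≡ 18207 (mod 60980); the smallest non-negative solution is x = 18207.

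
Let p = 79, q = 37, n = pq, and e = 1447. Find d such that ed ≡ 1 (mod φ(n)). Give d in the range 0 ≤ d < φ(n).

φ(n) = (p−1)(q−1) = 78·36 = 2808.
Need d with 1447·d ≡ 1 (mod 2808). Apply the extended Euclidean algorithm:
2808 = 1*1447 + 1361
1447 = 1*1361 + 86
1361 = 15*86 + 71
86 = 1*71 + 15
71 = 4*15 + 11
15 = 1*11 + 4
11 = 2*4 + 3
4 = 1*3 + 1
3 = 3*1 + 0
Back-substitute:
1 = 4 − 3
1 = −11 + 3·4
1 = 3·15 − 4·11
1 = −4·71 + 19·15
1 = 19·86 − 23·71
1 = −23·1361 + 364·86
1 = 364·1447 − 387·1361
1 = −387·2808 + 751·1447
So 1447·751 ≡ 1 (mod 2808), hence d = 751.

751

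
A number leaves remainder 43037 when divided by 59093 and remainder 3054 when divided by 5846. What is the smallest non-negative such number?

270275326

Write x = 43037 + 59093·k. Then 59093·k ≡ 3054 − 43037 ≡ 939 (mod 5846).
Need 59093⁻¹ mod 5846. Extended Euclid on (5846, 633):
5846 = 9·633 + 149
633 = 4·149 + 37
149 = 4·37 + 1
37 = 37·1 + 0
Back-substitute:
1 = 149 − 4·37
1 = −4·633 + 17·149
1 = 17·5846 − 157·633
59093⁻¹ ≡ 5689 (mod 5846), so k ≡ 5689·939 ≡ 4573 (mod 5846).
x = 43037 + 59093·4573 = 270275326.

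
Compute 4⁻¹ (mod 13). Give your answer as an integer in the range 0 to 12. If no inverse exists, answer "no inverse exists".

gcd(13, 4) by repeated division:
13 = 3×4 + 1
4 = 4×1 + 0
The gcd is 1. Working backward:
1 = 13 − 3·4
Hence 4⁻¹ ≡ -3 ≡ 10 (mod 13).

10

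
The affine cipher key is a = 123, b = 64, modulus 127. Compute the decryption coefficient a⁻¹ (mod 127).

Apply the Euclidean algorithm to 127 and 123:
127 = 1*123 + 4
123 = 30*4 + 3
4 = 1*3 + 1
3 = 3*1 + 0
The gcd is 1. Working backward:
1 = 4 − 3
1 = −123 + 31·4
1 = 31·127 − 32·123
Hence 123⁻¹ ≡ -32 ≡ 95 (mod 127).

95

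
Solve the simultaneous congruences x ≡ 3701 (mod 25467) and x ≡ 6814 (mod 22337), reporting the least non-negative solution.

Write x = 3701 + 25467·k. Then 25467·k ≡ 6814 − 3701 ≡ 3113 (mod 22337).
Need 25467⁻¹ mod 22337. Extended Euclid on (22337, 3130):
22337 = 7*3130 + 427
3130 = 7*427 + 141
427 = 3*141 + 4
141 = 35*4 + 1
4 = 4*1 + 0
Back-substitute:
1 = 141 − 35·4
1 = −35·427 + 106·141
1 = 106·3130 − 777·427
1 = −777·22337 + 5545·3130
25467⁻¹ ≡ 5545 (mod 22337), so k ≡ 5545·3113 ≡ 17421 (mod 22337).
x = 3701 + 25467·17421 = 443664308.

443664308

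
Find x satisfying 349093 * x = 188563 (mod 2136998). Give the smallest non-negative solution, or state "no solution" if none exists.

932065

First find gcd(349093, 2136998):
2136998 = 6·349093 + 42440
349093 = 8·42440 + 9573
42440 = 4·9573 + 4148
9573 = 2·4148 + 1277
4148 = 3·1277 + 317
1277 = 4·317 + 9
317 = 35·9 + 2
9 = 4·2 + 1
2 = 2·1 + 0
gcd = 1, so a unique solution mod 2136998 exists.
Back-substitute for the Bézout coefficients:
1 = 9 − 4·2
1 = −4·317 + 141·9
1 = 141·1277 − 568·317
1 = −568·4148 + 1845·1277
1 = 1845·9573 − 4258·4148
1 = −4258·42440 + 18877·9573
1 = 18877·349093 − 155274·42440
1 = −155274·2136998 + 950521·349093
So 349093·(950521) ≡ 1 (mod 2136998), giving 349093⁻¹ ≡ 950521.
x ≡ 349093⁻¹·188563 ≡ 950521·188563 ≡ 932065 (mod 2136998).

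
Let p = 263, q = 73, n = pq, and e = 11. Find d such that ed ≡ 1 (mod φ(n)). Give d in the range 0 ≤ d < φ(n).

1715

φ(n) = (p−1)(q−1) = 262·72 = 18864.
Need d with 11·d ≡ 1 (mod 18864). Apply the extended Euclidean algorithm:
18864 = 1714*11 + 10
11 = 1*10 + 1
10 = 10*1 + 0
Back-substitute:
1 = 11 − 10
1 = −18864 + 1715·11
So 11·1715 ≡ 1 (mod 18864), hence d = 1715.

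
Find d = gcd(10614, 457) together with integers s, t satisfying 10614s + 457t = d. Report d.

Repeated division:
10614 = 23*457 + 103
457 = 4*103 + 45
103 = 2*45 + 13
45 = 3*13 + 6
13 = 2*6 + 1
6 = 6*1 + 0
gcd(10614, 457) = 1.
Express as a combination:
1 = 13 − 2·6
1 = −2·45 + 7·13
1 = 7·103 − 16·45
1 = −16·457 + 71·103
1 = 71·10614 − 1649·457
So 1 = (71)·10614 + (-1649)·457.

1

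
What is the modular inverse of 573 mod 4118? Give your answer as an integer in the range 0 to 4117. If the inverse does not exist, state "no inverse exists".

1193

Extended Euclidean algorithm:
4118 = 7×573 + 107
573 = 5×107 + 38
107 = 2×38 + 31
38 = 1×31 + 7
31 = 4×7 + 3
7 = 2×3 + 1
3 = 3×1 + 0
Since gcd(573, 4118) = 1, back-substitute to write 1 as a combination:
1 = 7 − 2·3
1 = −2·31 + 9·7
1 = 9·38 − 11·31
1 = −11·107 + 31·38
1 = 31·573 − 166·107
1 = −166·4118 + 1193·573
So 573·1193 ≡ 1 (mod 4118).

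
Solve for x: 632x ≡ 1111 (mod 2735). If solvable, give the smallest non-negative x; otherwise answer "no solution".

First find gcd(632, 2735):
2735 = 4·632 + 207
632 = 3·207 + 11
207 = 18·11 + 9
11 = 1·9 + 2
9 = 4·2 + 1
2 = 2·1 + 0
gcd = 1, so a unique solution mod 2735 exists.
Back-substitute for the Bézout coefficients:
1 = 9 − 4·2
1 = −4·11 + 5·9
1 = 5·207 − 94·11
1 = −94·632 + 287·207
1 = 287·2735 − 1242·632
So 632·(-1242) ≡ 1 (mod 2735), giving 632⁻¹ ≡ 1493.
x ≡ 632⁻¹·1111 ≡ 1493·1111 ≡ 1313 (mod 2735).

1313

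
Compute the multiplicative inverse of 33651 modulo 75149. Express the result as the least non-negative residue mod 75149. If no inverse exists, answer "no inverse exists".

Apply the Euclidean algorithm to 75149 and 33651:
75149 = 2×33651 + 7847
33651 = 4×7847 + 2263
7847 = 3×2263 + 1058
2263 = 2×1058 + 147
1058 = 7×147 + 29
147 = 5×29 + 2
29 = 14×2 + 1
2 = 2×1 + 0
Since gcd(33651, 75149) = 1, back-substitute to write 1 as a combination:
1 = 29 − 14·2
1 = −14·147 + 71·29
1 = 71·1058 − 511·147
1 = −511·2263 + 1093·1058
1 = 1093·7847 − 3790·2263
1 = −3790·33651 + 16253·7847
1 = 16253·75149 − 36296·33651
Hence 33651⁻¹ ≡ -36296 ≡ 38853 (mod 75149).

38853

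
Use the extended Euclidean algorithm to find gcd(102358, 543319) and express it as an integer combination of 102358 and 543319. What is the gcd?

Apply Euclid's algorithm to 543319 and 102358:
543319 = 5*102358 + 31529
102358 = 3*31529 + 7771
31529 = 4*7771 + 445
7771 = 17*445 + 206
445 = 2*206 + 33
206 = 6*33 + 8
33 = 4*8 + 1
8 = 8*1 + 0
gcd(102358, 543319) = 1.
Working backward:
1 = 33 − 4·8
1 = −4·206 + 25·33
1 = 25·445 − 54·206
1 = −54·7771 + 943·445
1 = 943·31529 − 3826·7771
1 = −3826·102358 + 12421·31529
1 = 12421·543319 − 65931·102358
So 1 = (12421)·543319 + (-65931)·102358.

1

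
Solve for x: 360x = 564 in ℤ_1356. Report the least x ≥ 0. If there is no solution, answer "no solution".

First find gcd(360, 1356):
1356 = 3*360 + 276
360 = 1*276 + 84
276 = 3*84 + 24
84 = 3*24 + 12
24 = 2*12 + 0
gcd = 12 and 12 | 564, so solutions exist. Divide through by 12: 30x ≡ 47 (mod 113).
Now find 30⁻¹ mod 113:
113 = 3*30 + 23
30 = 1*23 + 7
23 = 3*7 + 2
7 = 3*2 + 1
2 = 2*1 + 0
Back-substitute:
1 = 7 − 3·2
1 = −3·23 + 10·7
1 = 10·30 − 13·23
1 = −13·113 + 49·30
So 30⁻¹ ≡ 49 (mod 113).
Then x ≡ 49·47 ≡ 43 (mod 113); the smallest non-negative solution is x = 43.

43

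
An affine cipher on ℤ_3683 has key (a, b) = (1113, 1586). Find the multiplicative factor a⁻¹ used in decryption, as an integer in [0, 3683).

182

Apply the Euclidean algorithm to 3683 and 1113:
3683 = 3×1113 + 344
1113 = 3×344 + 81
344 = 4×81 + 20
81 = 4×20 + 1
20 = 20×1 + 0
The gcd is 1. Working backward:
1 = 81 − 4·20
1 = −4·344 + 17·81
1 = 17·1113 − 55·344
1 = −55·3683 + 182·1113
So 1113·182 ≡ 1 (mod 3683).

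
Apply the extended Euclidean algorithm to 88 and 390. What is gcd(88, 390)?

2

Repeated division:
390 = 4·88 + 38
88 = 2·38 + 12
38 = 3·12 + 2
12 = 6·2 + 0
gcd(88, 390) = 2.
Working backward:
2 = 38 − 3·12
2 = −3·88 + 7·38
2 = 7·390 − 31·88
So 2 = (7)·390 + (-31)·88.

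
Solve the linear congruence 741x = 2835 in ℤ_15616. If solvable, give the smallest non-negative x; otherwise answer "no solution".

8855

First find gcd(741, 15616):
15616 = 21×741 + 55
741 = 13×55 + 26
55 = 2×26 + 3
26 = 8×3 + 2
3 = 1×2 + 1
2 = 2×1 + 0
gcd = 1, so a unique solution mod 15616 exists.
Back-substitute for the Bézout coefficients:
1 = 3 − 2
1 = −26 + 9·3
1 = 9·55 − 19·26
1 = −19·741 + 256·55
1 = 256·15616 − 5395·741
So 741·(-5395) ≡ 1 (mod 15616), giving 741⁻¹ ≡ 10221.
x ≡ 741⁻¹·2835 ≡ 10221·2835 ≡ 8855 (mod 15616).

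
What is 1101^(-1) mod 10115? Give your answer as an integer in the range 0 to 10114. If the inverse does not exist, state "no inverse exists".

Apply the Euclidean algorithm to 10115 and 1101:
10115 = 9*1101 + 206
1101 = 5*206 + 71
206 = 2*71 + 64
71 = 1*64 + 7
64 = 9*7 + 1
7 = 7*1 + 0
Since gcd(1101, 10115) = 1, back-substitute to write 1 as a combination:
1 = 64 − 9·7
1 = −9·71 + 10·64
1 = 10·206 − 29·71
1 = −29·1101 + 155·206
1 = 155·10115 − 1424·1101
Hence 1101⁻¹ ≡ -1424 ≡ 8691 (mod 10115).

8691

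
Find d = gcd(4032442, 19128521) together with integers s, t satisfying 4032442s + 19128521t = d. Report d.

1

Apply Euclid's algorithm to 19128521 and 4032442:
19128521 = 4×4032442 + 2998753
4032442 = 1×2998753 + 1033689
2998753 = 2×1033689 + 931375
1033689 = 1×931375 + 102314
931375 = 9×102314 + 10549
102314 = 9×10549 + 7373
10549 = 1×7373 + 3176
7373 = 2×3176 + 1021
3176 = 3×1021 + 113
1021 = 9×113 + 4
113 = 28×4 + 1
4 = 4×1 + 0
gcd(4032442, 19128521) = 1.
Back-substituting:
1 = 113 − 28·4
1 = −28·1021 + 253·113
1 = 253·3176 − 787·1021
1 = −787·7373 + 1827·3176
1 = 1827·10549 − 2614·7373
1 = −2614·102314 + 25353·10549
1 = 25353·931375 − 230791·102314
1 = −230791·1033689 + 256144·931375
1 = 256144·2998753 − 743079·1033689
1 = −743079·4032442 + 999223·2998753
1 = 999223·19128521 − 4739971·4032442
So 1 = (999223)·19128521 + (-4739971)·4032442.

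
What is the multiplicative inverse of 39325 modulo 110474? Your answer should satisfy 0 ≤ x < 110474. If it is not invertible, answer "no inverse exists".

Compute gcd(39325, 110474):
110474 = 2×39325 + 31824
39325 = 1×31824 + 7501
31824 = 4×7501 + 1820
7501 = 4×1820 + 221
1820 = 8×221 + 52
221 = 4×52 + 13
52 = 4×13 + 0
Since gcd = 13 > 1, 39325 is not a unit mod 110474.

no inverse exists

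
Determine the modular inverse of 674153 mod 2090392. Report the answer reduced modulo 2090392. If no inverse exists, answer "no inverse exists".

Apply the Euclidean algorithm to 2090392 and 674153:
2090392 = 3×674153 + 67933
674153 = 9×67933 + 62756
67933 = 1×62756 + 5177
62756 = 12×5177 + 632
5177 = 8×632 + 121
632 = 5×121 + 27
121 = 4×27 + 13
27 = 2×13 + 1
13 = 13×1 + 0
gcd = 1, so the inverse exists. Back-substitute:
1 = 27 − 2·13
1 = −2·121 + 9·27
1 = 9·632 − 47·121
1 = −47·5177 + 385·632
1 = 385·62756 − 4667·5177
1 = −4667·67933 + 5052·62756
1 = 5052·674153 − 50135·67933
1 = −50135·2090392 + 155457·674153
So 674153·155457 ≡ 1 (mod 2090392).

155457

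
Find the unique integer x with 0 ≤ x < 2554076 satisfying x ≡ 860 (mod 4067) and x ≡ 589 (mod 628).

Write x = 860 + 4067·k. Then 4067·k ≡ 589 − 860 ≡ 357 (mod 628).
Need 4067⁻¹ mod 628. Extended Euclid on (628, 299):
628 = 2*299 + 30
299 = 9*30 + 29
30 = 1*29 + 1
29 = 29*1 + 0
Back-substitute:
1 = 30 − 29
1 = −299 + 10·30
1 = 10·628 − 21·299
4067⁻¹ ≡ 607 (mod 628), so k ≡ 607·357 ≡ 39 (mod 628).
x = 860 + 4067·39 = 159473.

159473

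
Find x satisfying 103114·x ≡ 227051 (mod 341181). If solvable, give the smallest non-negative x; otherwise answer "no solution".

100493

First find gcd(103114, 341181):
341181 = 3*103114 + 31839
103114 = 3*31839 + 7597
31839 = 4*7597 + 1451
7597 = 5*1451 + 342
1451 = 4*342 + 83
342 = 4*83 + 10
83 = 8*10 + 3
10 = 3*3 + 1
3 = 3*1 + 0
gcd = 1, so a unique solution mod 341181 exists.
Back-substitute for the Bézout coefficients:
1 = 10 − 3·3
1 = −3·83 + 25·10
1 = 25·342 − 103·83
1 = −103·1451 + 437·342
1 = 437·7597 − 2288·1451
1 = −2288·31839 + 9589·7597
1 = 9589·103114 − 31055·31839
1 = −31055·341181 + 102754·103114
So 103114·(102754) ≡ 1 (mod 341181), giving 103114⁻¹ ≡ 102754.
x ≡ 103114⁻¹·227051 ≡ 102754·227051 ≡ 100493 (mod 341181).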